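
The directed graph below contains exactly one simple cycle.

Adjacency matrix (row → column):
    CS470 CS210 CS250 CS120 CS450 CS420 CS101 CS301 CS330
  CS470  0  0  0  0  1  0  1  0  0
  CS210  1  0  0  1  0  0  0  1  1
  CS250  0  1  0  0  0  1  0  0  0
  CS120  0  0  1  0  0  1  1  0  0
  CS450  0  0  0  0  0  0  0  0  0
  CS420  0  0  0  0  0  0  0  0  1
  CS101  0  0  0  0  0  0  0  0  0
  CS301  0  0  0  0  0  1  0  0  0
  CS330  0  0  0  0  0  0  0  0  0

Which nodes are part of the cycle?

DFS with gray/black marking from CS210:
CS210 gray
  CS470 gray
    CS450 gray
    CS450 black
    CS101 gray
    CS101 black
  CS470 black
  CS301 gray
    CS420 gray
      CS330 gray
      CS330 black
    CS420 black
  CS301 black
  CS120 gray
    CS120→CS101: CS101 black — skip
    CS250 gray
      CS250→CS420: CS420 black — skip
      CS250→CS210: CS210 is gray → back edge
Back edge closes the cycle CS210 → CS120 → CS250 → CS210; its vertices are {CS120, CS210, CS250}.

CS120, CS210, CS250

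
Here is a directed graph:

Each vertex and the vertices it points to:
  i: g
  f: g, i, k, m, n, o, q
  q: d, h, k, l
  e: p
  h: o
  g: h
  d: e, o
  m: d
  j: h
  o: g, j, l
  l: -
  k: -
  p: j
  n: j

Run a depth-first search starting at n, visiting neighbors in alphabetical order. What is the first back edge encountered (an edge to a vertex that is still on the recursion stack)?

g→h

DFS from n (visiting neighbors in alphabetical order); mark gray on enter, black on exit:
n gray
  j gray
    h gray
      o gray
        g gray
          g→h: h is gray → back edge
First back edge: g → h.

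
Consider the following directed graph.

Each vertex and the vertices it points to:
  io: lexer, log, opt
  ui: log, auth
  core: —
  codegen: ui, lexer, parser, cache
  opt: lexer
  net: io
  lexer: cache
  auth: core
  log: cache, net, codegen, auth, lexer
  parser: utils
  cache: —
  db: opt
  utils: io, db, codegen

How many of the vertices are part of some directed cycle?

7

A vertex is on a directed cycle iff it belongs to a strongly connected component of size ≥ 2 (or has a self-loop).
The vertices on cycles are {io, ui, log, net, utils, parser, codegen} — 7 in total.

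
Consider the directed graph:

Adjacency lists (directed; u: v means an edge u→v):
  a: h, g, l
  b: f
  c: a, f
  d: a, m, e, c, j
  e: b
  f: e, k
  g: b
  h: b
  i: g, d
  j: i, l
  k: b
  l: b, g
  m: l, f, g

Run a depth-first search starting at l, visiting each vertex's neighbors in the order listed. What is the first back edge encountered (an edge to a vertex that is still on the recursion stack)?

e→b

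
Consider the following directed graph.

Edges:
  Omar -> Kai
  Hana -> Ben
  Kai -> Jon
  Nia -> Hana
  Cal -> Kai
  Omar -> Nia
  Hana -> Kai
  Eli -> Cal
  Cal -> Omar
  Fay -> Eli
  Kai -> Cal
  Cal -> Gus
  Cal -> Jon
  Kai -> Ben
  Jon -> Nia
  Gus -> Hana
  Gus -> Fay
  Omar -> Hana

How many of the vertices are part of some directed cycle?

A vertex is on a directed cycle iff it belongs to a strongly connected component of size ≥ 2 (or has a self-loop).
The vertices on cycles are {Cal, Eli, Fay, Gus, Jon, Kai, Nia, Hana, Omar} — 9 in total.

9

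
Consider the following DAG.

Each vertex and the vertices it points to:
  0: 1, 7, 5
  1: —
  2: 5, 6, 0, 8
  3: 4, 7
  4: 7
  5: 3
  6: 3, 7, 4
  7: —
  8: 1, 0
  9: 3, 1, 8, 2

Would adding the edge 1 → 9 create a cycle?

Adding 1→9 creates a cycle iff 9 can already reach 1.
Path from 9: 9 → 1.
So 9 → … → 1 → 9 is a cycle.

Yes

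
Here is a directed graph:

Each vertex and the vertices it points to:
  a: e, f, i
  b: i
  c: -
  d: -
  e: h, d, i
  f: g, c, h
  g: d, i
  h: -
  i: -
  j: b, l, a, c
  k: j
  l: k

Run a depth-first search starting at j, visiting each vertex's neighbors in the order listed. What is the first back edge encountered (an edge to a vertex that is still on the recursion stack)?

DFS from j (visiting each vertex's neighbors in the order listed); mark gray on enter, black on exit:
j gray
  b gray
    i gray
    i black
  b black
  l gray
    k gray
      k→j: j is gray → back edge
First back edge: k → j.

k->j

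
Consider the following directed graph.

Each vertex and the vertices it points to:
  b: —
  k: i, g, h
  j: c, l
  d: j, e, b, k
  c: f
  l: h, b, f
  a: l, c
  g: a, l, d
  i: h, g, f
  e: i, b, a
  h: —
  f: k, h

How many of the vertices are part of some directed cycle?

A vertex is on a directed cycle iff it belongs to a strongly connected component of size ≥ 2 (or has a self-loop).
The vertices on cycles are {a, c, d, e, f, g, i, j, k, l} — 10 in total.

10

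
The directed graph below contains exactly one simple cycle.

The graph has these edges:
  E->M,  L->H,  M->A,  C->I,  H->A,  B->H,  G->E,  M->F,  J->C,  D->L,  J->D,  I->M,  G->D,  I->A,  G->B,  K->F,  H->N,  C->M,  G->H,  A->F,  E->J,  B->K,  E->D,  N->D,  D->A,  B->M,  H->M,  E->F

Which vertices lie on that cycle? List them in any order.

DFS with gray/black marking from H:
H gray
  A gray
    F gray
    F black
  A black
  M gray
    M→A: A black — skip
    M→F: F black — skip
  M black
  N gray
    D gray
      L gray
        L→H: H is gray → back edge
Back edge closes the cycle H → N → D → L → H; its vertices are {D, H, L, N}.

D, H, L, N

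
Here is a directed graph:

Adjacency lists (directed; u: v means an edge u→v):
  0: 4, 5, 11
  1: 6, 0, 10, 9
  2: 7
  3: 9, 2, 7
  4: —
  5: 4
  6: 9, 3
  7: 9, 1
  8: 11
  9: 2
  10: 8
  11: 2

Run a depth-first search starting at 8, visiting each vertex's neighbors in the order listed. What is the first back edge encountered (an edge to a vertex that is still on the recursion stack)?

DFS from 8 (visiting each vertex's neighbors in the order listed); mark gray on enter, black on exit:
8 gray
  11 gray
    2 gray
      7 gray
        9 gray
          9→2: 2 is gray → back edge
First back edge: 9 → 2.

9->2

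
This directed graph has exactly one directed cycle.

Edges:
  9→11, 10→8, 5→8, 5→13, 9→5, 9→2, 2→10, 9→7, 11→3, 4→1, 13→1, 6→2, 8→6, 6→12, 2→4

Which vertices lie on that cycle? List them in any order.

2, 6, 8, 10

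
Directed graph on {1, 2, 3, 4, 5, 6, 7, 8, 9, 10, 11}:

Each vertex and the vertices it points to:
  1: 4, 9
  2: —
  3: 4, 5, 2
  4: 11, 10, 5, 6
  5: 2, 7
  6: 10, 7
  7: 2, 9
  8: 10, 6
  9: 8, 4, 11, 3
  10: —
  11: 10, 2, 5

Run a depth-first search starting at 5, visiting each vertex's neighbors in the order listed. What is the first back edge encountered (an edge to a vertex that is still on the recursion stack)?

6→7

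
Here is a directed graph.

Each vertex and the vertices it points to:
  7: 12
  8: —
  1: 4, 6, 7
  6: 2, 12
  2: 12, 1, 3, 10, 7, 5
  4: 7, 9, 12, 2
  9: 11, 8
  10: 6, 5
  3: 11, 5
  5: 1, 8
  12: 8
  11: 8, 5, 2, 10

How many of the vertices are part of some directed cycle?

9

A vertex is on a directed cycle iff it belongs to a strongly connected component of size ≥ 2 (or has a self-loop).
The vertices on cycles are {1, 2, 3, 4, 5, 6, 9, 10, 11} — 9 in total.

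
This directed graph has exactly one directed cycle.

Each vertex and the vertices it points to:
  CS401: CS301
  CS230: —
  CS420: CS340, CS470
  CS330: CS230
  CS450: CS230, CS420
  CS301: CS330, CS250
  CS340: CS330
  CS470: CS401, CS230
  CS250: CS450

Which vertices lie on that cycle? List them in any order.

DFS with gray/black marking from CS250:
CS250 gray
  CS450 gray
    CS230 gray
    CS230 black
    CS420 gray
      CS340 gray
        CS330 gray
          CS330→CS230: CS230 black — skip
        CS330 black
      CS340 black
      CS470 gray
        CS401 gray
          CS301 gray
            CS301→CS330: CS330 black — skip
            CS301→CS250: CS250 is gray → back edge
Back edge closes the cycle CS250 → CS450 → CS420 → CS470 → CS401 → CS301 → CS250; its vertices are {CS250, CS301, CS401, CS420, CS450, CS470}.

CS250, CS301, CS401, CS420, CS450, CS470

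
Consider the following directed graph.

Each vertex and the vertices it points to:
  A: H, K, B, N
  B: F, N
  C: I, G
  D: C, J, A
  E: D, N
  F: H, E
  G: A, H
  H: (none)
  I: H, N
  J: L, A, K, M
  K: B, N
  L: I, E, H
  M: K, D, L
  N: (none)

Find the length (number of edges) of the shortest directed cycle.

3

For each vertex v, BFS finds the shortest path from v back to v.
The shortest such closed walk is D → J → M → D, length 3.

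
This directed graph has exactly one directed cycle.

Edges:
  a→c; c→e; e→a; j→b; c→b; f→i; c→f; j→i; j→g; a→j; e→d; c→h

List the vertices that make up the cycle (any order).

a, c, e

DFS with gray/black marking from a:
a gray
  j gray
    b gray
    b black
    i gray
    i black
    g gray
    g black
  j black
  c gray
    h gray
    h black
    c→b: b black — skip
    f gray
      f→i: i black — skip
    f black
    e gray
      e→a: a is gray → back edge
Back edge closes the cycle a → c → e → a; its vertices are {a, c, e}.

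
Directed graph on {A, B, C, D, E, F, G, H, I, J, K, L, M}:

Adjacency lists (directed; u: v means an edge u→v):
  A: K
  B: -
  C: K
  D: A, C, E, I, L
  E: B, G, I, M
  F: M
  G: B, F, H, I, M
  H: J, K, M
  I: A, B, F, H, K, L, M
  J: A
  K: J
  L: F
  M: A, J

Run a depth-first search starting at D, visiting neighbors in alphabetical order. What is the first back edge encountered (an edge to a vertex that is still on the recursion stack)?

J->A

DFS from D (visiting neighbors in alphabetical order); mark gray on enter, black on exit:
D gray
  A gray
    K gray
      J gray
        J→A: A is gray → back edge
First back edge: J → A.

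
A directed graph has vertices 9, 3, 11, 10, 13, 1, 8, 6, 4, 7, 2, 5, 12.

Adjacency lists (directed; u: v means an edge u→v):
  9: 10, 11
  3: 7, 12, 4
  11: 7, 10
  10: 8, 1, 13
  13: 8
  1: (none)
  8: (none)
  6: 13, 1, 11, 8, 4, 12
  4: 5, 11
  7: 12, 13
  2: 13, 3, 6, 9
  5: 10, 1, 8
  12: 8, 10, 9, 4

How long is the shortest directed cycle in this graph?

4

For each vertex v, BFS finds the shortest path from v back to v.
The shortest such closed walk is 7 → 12 → 4 → 11 → 7, length 4.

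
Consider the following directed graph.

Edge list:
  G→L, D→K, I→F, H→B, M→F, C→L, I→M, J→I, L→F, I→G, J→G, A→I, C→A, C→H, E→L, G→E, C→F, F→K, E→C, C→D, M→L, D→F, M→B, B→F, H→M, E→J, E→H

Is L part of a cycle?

L lies on a cycle iff there is a path from L back to itself.
Exploring from L, it never reaches itself; equivalently, its strongly connected component is a singleton.

No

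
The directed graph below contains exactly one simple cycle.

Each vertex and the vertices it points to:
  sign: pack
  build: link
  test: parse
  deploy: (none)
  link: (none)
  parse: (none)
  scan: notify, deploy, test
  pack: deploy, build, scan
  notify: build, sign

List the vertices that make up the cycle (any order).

DFS with gray/black marking from scan:
scan gray
  notify gray
    build gray
      link gray
      link black
    build black
    sign gray
      pack gray
        deploy gray
        deploy black
        pack→build: build black — skip
        pack→scan: scan is gray → back edge
Back edge closes the cycle scan → notify → sign → pack → scan; its vertices are {pack, scan, sign, notify}.

pack, scan, sign, notify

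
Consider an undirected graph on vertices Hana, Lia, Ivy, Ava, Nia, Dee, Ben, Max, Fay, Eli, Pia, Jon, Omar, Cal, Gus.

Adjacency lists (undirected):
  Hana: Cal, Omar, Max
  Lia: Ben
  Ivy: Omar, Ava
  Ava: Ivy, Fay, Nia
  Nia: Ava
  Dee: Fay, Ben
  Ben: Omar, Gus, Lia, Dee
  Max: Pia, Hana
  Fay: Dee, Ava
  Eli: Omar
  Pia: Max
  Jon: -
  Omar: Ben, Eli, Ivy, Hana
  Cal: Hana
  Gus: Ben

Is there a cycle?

DFS, tracking each vertex's parent; an edge to a visited non-parent vertex closes a cycle.
Start from Gus:
visit Gus (parent –)
  visit Ben (parent Gus)
    visit Omar (parent Ben)
      Omar–Ben: parent, skip
      visit Eli (parent Omar)
        Eli–Omar: parent, skip
      visit Ivy (parent Omar)
        Ivy–Omar: parent, skip
        visit Ava (parent Ivy)
          Ava–Ivy: parent, skip
          visit Fay (parent Ava)
            visit Dee (parent Fay)
              Dee–Fay: parent, skip
              Dee–Ben: Ben visited and ≠ parent → cycle
Cycle: Ben – Omar – Ivy – Ava – Fay – Dee – Ben.

Yes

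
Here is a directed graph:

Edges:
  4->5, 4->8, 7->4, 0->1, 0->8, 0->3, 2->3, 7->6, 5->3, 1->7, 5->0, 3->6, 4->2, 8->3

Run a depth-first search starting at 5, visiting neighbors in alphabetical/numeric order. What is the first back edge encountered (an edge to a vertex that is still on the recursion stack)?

DFS from 5 (visiting neighbors in alphabetical/numeric order); mark gray on enter, black on exit:
5 gray
  0 gray
    1 gray
      7 gray
        4 gray
          2 gray
            3 gray
              6 gray
              6 black
            3 black
          2 black
          4→5: 5 is gray → back edge
First back edge: 4 → 5.

4->5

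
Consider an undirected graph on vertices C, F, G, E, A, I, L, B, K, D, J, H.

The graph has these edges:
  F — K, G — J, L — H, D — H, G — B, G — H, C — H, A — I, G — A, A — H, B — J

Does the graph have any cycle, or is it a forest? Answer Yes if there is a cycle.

DFS, tracking each vertex's parent; an edge to a visited non-parent vertex closes a cycle.
Start from H:
visit H (parent –)
  visit D (parent H)
    D–H: parent, skip
  visit G (parent H)
    visit B (parent G)
      B–G: parent, skip
      visit J (parent B)
        J–B: parent, skip
        J–G: G visited and ≠ parent → cycle
Cycle: G – B – J – G.

Yes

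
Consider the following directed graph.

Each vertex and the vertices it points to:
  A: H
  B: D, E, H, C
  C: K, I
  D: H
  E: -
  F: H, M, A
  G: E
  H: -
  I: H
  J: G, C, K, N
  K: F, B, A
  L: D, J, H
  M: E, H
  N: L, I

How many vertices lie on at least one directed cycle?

A vertex is on a directed cycle iff it belongs to a strongly connected component of size ≥ 2 (or has a self-loop).
The vertices on cycles are {B, C, J, K, L, N} — 6 in total.

6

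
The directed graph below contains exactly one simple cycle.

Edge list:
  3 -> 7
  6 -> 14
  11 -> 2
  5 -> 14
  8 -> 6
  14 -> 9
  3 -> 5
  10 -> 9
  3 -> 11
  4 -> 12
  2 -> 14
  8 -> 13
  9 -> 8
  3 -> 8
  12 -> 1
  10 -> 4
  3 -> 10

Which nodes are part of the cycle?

6, 8, 9, 14

DFS with gray/black marking from 8:
8 gray
  6 gray
    14 gray
      9 gray
        9→8: 8 is gray → back edge
Back edge closes the cycle 8 → 6 → 14 → 9 → 8; its vertices are {6, 8, 9, 14}.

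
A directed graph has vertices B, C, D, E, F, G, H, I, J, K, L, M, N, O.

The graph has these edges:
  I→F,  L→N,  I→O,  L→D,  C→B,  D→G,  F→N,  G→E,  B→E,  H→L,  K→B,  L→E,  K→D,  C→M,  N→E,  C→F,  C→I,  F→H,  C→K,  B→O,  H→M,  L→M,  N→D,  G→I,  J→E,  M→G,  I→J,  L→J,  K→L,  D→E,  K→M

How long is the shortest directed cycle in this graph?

For each vertex v, BFS finds the shortest path from v back to v.
The shortest such closed walk is I → F → H → M → G → I, length 5.

5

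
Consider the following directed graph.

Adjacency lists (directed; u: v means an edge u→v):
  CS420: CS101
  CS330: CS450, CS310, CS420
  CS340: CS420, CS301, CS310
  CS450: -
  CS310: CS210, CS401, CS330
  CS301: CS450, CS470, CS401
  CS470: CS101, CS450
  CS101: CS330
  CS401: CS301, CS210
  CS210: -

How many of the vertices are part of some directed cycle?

7

A vertex is on a directed cycle iff it belongs to a strongly connected component of size ≥ 2 (or has a self-loop).
The vertices on cycles are {CS101, CS301, CS310, CS330, CS401, CS420, CS470} — 7 in total.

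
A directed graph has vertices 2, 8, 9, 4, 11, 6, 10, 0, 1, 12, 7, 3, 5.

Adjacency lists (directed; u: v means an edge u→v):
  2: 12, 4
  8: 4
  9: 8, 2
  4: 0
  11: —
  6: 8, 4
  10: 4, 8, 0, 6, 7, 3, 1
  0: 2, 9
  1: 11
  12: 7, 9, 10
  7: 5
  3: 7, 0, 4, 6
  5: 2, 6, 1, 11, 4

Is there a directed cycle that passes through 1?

No

1 lies on a cycle iff there is a path from 1 back to itself.
Exploring from 1, it never reaches itself; equivalently, its strongly connected component is a singleton.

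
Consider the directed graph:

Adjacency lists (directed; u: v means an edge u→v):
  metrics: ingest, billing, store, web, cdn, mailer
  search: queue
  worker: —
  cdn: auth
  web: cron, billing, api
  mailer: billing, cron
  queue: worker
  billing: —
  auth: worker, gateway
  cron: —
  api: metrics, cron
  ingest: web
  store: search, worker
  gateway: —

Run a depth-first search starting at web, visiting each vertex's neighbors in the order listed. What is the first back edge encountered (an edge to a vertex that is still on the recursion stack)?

DFS from web (visiting each vertex's neighbors in the order listed); mark gray on enter, black on exit:
web gray
  cron gray
  cron black
  billing gray
  billing black
  api gray
    metrics gray
      ingest gray
        ingest→web: web is gray → back edge
First back edge: ingest → web.

ingest->web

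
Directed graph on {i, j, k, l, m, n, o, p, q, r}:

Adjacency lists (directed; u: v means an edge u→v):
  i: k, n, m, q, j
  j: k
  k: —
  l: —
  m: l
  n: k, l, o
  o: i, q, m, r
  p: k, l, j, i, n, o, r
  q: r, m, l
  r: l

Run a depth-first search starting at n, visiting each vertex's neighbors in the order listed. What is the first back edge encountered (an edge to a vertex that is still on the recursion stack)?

i→n

DFS from n (visiting each vertex's neighbors in the order listed); mark gray on enter, black on exit:
n gray
  k gray
  k black
  l gray
  l black
  o gray
    i gray
      i→k: k black — skip
      i→n: n is gray → back edge
First back edge: i → n.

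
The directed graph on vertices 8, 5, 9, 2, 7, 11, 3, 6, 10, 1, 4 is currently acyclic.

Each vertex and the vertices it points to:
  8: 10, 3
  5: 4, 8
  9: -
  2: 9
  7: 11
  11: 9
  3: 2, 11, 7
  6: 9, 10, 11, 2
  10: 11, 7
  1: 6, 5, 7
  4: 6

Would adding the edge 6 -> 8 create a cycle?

No

Adding 6→8 creates a cycle iff 8 can already reach 6.
Explore from 8: no path reaches 6. The graph stays acyclic.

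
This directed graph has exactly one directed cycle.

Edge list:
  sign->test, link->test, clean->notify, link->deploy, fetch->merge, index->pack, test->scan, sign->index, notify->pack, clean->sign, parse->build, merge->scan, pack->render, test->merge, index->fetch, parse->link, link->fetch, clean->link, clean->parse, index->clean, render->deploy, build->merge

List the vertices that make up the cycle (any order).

DFS with gray/black marking from clean:
clean gray
  notify gray
    pack gray
      render gray
        deploy gray
        deploy black
      render black
    pack black
  notify black
  sign gray
    test gray
      merge gray
        scan gray
        scan black
      merge black
      test→scan: scan black — skip
    test black
    index gray
      fetch gray
        fetch→merge: merge black — skip
      fetch black
      index→clean: clean is gray → back edge
Back edge closes the cycle clean → sign → index → clean; its vertices are {sign, clean, index}.

sign, clean, index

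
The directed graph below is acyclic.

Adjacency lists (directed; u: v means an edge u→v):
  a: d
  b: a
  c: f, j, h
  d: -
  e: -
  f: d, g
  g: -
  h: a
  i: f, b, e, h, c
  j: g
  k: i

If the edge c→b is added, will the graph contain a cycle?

Adding c→b creates a cycle iff b can already reach c.
Explore from b: no path reaches c. The graph stays acyclic.

No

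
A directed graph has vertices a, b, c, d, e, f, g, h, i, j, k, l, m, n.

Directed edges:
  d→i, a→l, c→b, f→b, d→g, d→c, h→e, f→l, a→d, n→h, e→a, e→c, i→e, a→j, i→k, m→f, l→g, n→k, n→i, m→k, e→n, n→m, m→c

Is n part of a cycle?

Yes

n is on a cycle iff n can reach itself via ≥1 edge.
n → i → e → n — yes.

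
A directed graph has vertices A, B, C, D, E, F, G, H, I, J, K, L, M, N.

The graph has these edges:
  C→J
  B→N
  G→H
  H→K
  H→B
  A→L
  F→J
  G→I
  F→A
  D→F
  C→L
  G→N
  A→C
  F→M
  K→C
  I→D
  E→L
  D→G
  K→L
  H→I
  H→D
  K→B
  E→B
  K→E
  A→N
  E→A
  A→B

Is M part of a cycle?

M lies on a cycle iff there is a path from M back to itself.
Exploring from M, it never reaches itself; equivalently, its strongly connected component is a singleton.

No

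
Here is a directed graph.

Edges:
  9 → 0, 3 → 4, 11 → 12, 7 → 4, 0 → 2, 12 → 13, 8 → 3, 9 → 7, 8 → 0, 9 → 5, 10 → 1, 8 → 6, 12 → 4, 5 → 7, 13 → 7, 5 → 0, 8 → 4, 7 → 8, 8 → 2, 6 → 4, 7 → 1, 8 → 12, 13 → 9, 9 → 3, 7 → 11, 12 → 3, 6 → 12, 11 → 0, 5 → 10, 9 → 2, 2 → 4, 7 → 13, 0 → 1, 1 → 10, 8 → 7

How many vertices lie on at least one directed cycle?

A vertex is on a directed cycle iff it belongs to a strongly connected component of size ≥ 2 (or has a self-loop).
The vertices on cycles are {1, 5, 6, 7, 8, 9, 10, 11, 12, 13} — 10 in total.

10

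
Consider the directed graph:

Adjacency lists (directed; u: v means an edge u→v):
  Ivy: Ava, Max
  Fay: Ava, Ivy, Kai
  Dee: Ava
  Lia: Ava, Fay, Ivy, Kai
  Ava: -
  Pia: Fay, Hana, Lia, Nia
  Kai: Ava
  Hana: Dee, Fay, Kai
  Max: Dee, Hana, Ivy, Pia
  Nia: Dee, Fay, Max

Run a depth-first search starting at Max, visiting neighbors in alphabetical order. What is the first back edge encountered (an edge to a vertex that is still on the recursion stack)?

Ivy->Max

DFS from Max (visiting neighbors in alphabetical order); mark gray on enter, black on exit:
Max gray
  Dee gray
    Ava gray
    Ava black
  Dee black
  Hana gray
    Hana→Dee: Dee black — skip
    Fay gray
      Fay→Ava: Ava black — skip
      Ivy gray
        Ivy→Ava: Ava black — skip
        Ivy→Max: Max is gray → back edge
First back edge: Ivy → Max.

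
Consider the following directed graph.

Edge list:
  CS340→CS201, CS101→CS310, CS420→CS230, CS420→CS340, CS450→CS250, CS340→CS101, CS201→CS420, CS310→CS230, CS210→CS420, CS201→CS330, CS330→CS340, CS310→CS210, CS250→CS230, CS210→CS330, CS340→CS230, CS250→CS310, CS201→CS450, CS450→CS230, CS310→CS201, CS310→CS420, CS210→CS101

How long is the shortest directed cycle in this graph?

For each vertex v, BFS finds the shortest path from v back to v.
The shortest such closed walk is CS210 → CS101 → CS310 → CS210, length 3.

3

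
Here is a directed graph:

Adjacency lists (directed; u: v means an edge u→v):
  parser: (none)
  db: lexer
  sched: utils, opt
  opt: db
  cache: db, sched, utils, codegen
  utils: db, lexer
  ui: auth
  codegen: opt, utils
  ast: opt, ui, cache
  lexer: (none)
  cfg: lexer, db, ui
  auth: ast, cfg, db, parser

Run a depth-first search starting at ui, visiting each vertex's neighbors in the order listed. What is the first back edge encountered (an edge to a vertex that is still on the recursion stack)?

DFS from ui (visiting each vertex's neighbors in the order listed); mark gray on enter, black on exit:
ui gray
  auth gray
    ast gray
      opt gray
        db gray
          lexer gray
          lexer black
        db black
      opt black
      ast→ui: ui is gray → back edge
First back edge: ast → ui.

ast->ui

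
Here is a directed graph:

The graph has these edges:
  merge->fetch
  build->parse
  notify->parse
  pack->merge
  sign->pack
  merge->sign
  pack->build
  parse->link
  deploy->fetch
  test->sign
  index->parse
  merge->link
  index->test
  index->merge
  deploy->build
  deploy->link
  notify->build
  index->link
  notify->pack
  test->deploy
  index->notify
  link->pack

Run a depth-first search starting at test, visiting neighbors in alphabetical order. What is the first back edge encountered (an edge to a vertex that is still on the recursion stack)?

DFS from test (visiting neighbors in alphabetical order); mark gray on enter, black on exit:
test gray
  deploy gray
    build gray
      parse gray
        link gray
          pack gray
            pack→build: build is gray → back edge
First back edge: pack → build.

pack->build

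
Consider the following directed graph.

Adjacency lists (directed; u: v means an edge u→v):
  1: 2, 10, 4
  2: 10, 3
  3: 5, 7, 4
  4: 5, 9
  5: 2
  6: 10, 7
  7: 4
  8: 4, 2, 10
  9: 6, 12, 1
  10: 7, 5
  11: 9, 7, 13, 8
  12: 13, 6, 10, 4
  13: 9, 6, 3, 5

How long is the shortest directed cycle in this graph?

3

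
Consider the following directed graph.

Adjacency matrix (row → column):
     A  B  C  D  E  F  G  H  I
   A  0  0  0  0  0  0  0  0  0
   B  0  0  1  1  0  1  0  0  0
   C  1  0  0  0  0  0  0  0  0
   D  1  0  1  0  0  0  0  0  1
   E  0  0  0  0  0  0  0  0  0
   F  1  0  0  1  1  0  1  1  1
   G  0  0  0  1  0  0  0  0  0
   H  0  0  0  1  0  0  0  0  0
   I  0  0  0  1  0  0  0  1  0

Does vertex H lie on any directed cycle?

Yes

H is on a cycle iff H can reach itself via ≥1 edge.
H → D → I → H — yes.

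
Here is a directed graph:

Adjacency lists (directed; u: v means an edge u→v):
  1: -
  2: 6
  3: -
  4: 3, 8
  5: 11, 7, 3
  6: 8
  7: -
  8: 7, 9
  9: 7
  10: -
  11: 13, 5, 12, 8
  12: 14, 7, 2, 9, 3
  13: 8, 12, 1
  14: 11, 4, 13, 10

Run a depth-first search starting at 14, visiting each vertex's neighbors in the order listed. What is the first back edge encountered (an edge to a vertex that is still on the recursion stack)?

12->14

DFS from 14 (visiting each vertex's neighbors in the order listed); mark gray on enter, black on exit:
14 gray
  11 gray
    13 gray
      8 gray
        7 gray
        7 black
        9 gray
          9→7: 7 black — skip
        9 black
      8 black
      12 gray
        12→14: 14 is gray → back edge
First back edge: 12 → 14.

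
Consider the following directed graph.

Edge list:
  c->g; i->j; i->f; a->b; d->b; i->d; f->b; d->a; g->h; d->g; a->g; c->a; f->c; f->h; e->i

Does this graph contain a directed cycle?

DFS with white/gray/black marking, starting from h:
h gray
h black
j gray
j black
e gray
  i gray
    f gray
      f→h: h black — skip
      b gray
      b black
      c gray
        a gray
          g gray
            g→h: h black — skip
          g black
          a→b: b black — skip
        a black
        c→g: g black — skip
      c black
    f black
    i→j: j black — skip
    d gray
      d→b: b black — skip
      d→g: g black — skip
      d→a: a black — skip
    d black
  i black
e black
Every edge goes to a white or black vertex — no back edge, so the graph is acyclic.

No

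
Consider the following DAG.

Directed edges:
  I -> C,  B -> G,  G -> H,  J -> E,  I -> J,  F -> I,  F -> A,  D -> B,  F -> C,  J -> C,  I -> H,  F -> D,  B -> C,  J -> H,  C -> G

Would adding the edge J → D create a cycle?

No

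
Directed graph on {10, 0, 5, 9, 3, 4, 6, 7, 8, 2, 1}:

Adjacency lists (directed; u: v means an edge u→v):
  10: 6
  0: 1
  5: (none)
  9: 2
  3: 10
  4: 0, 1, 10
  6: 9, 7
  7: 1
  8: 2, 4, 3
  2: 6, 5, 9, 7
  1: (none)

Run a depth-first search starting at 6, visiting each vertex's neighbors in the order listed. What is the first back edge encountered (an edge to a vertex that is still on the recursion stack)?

DFS from 6 (visiting each vertex's neighbors in the order listed); mark gray on enter, black on exit:
6 gray
  9 gray
    2 gray
      2→6: 6 is gray → back edge
First back edge: 2 → 6.

2->6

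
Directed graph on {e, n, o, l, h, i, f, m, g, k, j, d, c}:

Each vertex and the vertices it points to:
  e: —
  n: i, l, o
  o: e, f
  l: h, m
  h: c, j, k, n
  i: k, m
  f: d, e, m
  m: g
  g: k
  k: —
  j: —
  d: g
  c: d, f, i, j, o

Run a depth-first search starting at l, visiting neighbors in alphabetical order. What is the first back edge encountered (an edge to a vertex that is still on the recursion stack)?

n->l

DFS from l (visiting neighbors in alphabetical order); mark gray on enter, black on exit:
l gray
  h gray
    c gray
      d gray
        g gray
          k gray
          k black
        g black
      d black
      f gray
        f→d: d black — skip
        e gray
        e black
        m gray
          m→g: g black — skip
        m black
      f black
      i gray
        i→k: k black — skip
        i→m: m black — skip
      i black
      j gray
      j black
      o gray
        o→e: e black — skip
        o→f: f black — skip
      o black
    c black
    h→j: j black — skip
    h→k: k black — skip
    n gray
      n→i: i black — skip
      n→l: l is gray → back edge
First back edge: n → l.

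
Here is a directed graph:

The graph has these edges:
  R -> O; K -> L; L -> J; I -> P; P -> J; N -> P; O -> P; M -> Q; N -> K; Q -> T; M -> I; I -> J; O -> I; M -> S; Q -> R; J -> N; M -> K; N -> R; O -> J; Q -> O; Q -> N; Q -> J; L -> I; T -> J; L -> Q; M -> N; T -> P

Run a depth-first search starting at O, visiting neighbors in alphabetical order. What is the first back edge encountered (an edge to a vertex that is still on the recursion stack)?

DFS from O (visiting neighbors in alphabetical order); mark gray on enter, black on exit:
O gray
  I gray
    J gray
      N gray
        K gray
          L gray
            L→I: I is gray → back edge
First back edge: L → I.

L->I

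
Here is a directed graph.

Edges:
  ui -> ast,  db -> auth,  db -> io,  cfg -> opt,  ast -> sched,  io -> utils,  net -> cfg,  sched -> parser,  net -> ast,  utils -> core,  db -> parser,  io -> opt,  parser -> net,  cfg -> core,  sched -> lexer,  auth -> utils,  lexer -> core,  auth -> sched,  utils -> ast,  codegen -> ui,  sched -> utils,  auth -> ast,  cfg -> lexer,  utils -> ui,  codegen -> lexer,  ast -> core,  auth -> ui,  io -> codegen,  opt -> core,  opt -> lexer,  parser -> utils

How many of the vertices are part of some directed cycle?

6

A vertex is on a directed cycle iff it belongs to a strongly connected component of size ≥ 2 (or has a self-loop).
The vertices on cycles are {ui, ast, net, sched, utils, parser} — 6 in total.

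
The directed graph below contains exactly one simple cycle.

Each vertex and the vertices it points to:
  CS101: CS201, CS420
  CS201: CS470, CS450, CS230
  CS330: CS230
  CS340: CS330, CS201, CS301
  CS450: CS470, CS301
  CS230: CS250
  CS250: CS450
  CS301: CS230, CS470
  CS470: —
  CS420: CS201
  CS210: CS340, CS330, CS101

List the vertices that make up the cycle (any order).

CS230, CS250, CS301, CS450

DFS with gray/black marking from CS301:
CS301 gray
  CS230 gray
    CS250 gray
      CS450 gray
        CS470 gray
        CS470 black
        CS450→CS301: CS301 is gray → back edge
Back edge closes the cycle CS301 → CS230 → CS250 → CS450 → CS301; its vertices are {CS230, CS250, CS301, CS450}.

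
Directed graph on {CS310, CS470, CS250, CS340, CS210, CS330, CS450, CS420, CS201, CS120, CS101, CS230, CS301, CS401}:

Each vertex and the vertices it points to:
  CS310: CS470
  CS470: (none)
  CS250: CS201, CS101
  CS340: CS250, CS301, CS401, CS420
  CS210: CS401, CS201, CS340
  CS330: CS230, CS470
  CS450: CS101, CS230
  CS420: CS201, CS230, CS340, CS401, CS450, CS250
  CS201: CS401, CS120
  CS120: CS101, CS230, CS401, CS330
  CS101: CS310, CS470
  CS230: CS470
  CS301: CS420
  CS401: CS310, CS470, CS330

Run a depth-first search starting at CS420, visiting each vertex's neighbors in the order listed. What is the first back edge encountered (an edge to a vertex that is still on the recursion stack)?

CS301→CS420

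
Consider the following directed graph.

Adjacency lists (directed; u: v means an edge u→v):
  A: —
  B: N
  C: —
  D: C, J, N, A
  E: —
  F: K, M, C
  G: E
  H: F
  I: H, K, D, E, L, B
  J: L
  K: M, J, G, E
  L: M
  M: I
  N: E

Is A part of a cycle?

No

A lies on a cycle iff there is a path from A back to itself.
Exploring from A, it never reaches itself; equivalently, its strongly connected component is a singleton.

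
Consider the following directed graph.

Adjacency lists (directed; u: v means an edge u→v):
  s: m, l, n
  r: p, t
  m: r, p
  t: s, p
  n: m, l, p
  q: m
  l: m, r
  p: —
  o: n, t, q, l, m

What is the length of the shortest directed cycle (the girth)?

For each vertex v, BFS finds the shortest path from v back to v.
The shortest such closed walk is t → s → m → r → t, length 4.

4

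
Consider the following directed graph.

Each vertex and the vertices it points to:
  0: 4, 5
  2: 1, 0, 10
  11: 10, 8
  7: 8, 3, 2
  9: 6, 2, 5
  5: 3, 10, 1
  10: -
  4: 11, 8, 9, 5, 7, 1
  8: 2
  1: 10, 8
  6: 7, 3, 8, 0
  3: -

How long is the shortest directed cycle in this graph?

For each vertex v, BFS finds the shortest path from v back to v.
The shortest such closed walk is 8 → 2 → 1 → 8, length 3.

3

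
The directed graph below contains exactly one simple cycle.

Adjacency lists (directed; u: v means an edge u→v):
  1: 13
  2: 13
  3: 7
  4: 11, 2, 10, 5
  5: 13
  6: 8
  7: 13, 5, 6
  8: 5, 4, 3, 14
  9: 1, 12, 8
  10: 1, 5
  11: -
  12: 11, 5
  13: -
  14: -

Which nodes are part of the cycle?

3, 6, 7, 8

DFS with gray/black marking from 8:
8 gray
  5 gray
    13 gray
    13 black
  5 black
  4 gray
    11 gray
    11 black
    2 gray
      2→13: 13 black — skip
    2 black
    10 gray
      1 gray
        1→13: 13 black — skip
      1 black
      10→5: 5 black — skip
    10 black
    4→5: 5 black — skip
  4 black
  3 gray
    7 gray
      7→13: 13 black — skip
      7→5: 5 black — skip
      6 gray
        6→8: 8 is gray → back edge
Back edge closes the cycle 8 → 3 → 7 → 6 → 8; its vertices are {3, 6, 7, 8}.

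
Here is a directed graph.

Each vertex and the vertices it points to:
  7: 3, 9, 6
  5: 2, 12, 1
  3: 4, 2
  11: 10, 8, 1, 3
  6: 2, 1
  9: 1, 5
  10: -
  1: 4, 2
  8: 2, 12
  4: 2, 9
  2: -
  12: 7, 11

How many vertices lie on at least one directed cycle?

A vertex is on a directed cycle iff it belongs to a strongly connected component of size ≥ 2 (or has a self-loop).
The vertices on cycles are {1, 3, 4, 5, 6, 7, 8, 9, 11, 12} — 10 in total.

10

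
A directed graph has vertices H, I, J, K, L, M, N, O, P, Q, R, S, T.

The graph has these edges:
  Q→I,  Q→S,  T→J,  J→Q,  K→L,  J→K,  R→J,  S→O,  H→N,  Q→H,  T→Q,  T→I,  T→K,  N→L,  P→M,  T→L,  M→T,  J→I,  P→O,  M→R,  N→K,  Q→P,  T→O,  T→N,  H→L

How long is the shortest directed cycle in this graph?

For each vertex v, BFS finds the shortest path from v back to v.
The shortest such closed walk is Q → P → M → T → Q, length 4.

4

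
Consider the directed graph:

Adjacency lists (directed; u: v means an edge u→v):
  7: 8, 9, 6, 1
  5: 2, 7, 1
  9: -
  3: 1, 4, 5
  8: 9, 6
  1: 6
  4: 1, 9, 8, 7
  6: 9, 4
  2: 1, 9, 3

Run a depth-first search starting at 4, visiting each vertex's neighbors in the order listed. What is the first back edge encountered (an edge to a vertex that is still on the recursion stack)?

6->4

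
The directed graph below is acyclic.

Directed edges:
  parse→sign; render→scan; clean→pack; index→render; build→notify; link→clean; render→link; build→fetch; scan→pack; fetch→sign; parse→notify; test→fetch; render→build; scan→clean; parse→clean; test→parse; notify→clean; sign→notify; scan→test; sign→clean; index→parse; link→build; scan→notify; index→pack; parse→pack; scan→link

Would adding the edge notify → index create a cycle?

Adding notify→index creates a cycle iff index can already reach notify.
Path from index: index → parse → notify.
So index → … → notify → index is a cycle.

Yes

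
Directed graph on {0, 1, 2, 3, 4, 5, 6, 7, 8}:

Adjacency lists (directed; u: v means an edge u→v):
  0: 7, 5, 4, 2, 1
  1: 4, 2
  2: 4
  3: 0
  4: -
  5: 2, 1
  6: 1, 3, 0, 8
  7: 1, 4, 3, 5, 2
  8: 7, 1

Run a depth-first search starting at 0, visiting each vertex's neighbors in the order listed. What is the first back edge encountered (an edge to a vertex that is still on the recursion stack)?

DFS from 0 (visiting each vertex's neighbors in the order listed); mark gray on enter, black on exit:
0 gray
  7 gray
    1 gray
      4 gray
      4 black
      2 gray
        2→4: 4 black — skip
      2 black
    1 black
    7→4: 4 black — skip
    3 gray
      3→0: 0 is gray → back edge
First back edge: 3 → 0.

3→0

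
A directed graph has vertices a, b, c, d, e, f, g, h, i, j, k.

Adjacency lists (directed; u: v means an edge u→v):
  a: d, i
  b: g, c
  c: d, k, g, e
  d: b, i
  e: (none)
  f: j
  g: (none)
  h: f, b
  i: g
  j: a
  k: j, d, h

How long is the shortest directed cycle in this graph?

3

For each vertex v, BFS finds the shortest path from v back to v.
The shortest such closed walk is c → d → b → c, length 3.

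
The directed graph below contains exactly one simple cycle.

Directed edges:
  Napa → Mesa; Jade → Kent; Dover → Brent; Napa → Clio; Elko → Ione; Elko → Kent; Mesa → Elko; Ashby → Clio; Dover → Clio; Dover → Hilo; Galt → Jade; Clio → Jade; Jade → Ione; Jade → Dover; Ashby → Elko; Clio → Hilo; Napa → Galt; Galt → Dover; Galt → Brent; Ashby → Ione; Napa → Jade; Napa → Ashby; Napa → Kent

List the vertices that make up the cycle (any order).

Clio, Jade, Dover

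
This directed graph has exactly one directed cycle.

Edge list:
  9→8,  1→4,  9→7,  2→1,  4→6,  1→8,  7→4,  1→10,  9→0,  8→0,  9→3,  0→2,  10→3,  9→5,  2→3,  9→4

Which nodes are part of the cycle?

0, 1, 2, 8

DFS with gray/black marking from 8:
8 gray
  0 gray
    2 gray
      1 gray
        1→8: 8 is gray → back edge
Back edge closes the cycle 8 → 0 → 2 → 1 → 8; its vertices are {0, 1, 2, 8}.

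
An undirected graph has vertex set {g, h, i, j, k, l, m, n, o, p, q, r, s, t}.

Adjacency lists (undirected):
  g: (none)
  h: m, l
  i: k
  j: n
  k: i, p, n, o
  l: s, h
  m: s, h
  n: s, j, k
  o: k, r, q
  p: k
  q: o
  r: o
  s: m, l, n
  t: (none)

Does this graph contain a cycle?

Yes

DFS, tracking each vertex's parent; an edge to a visited non-parent vertex closes a cycle.
Start from o:
visit o (parent –)
  visit k (parent o)
    visit i (parent k)
      i–k: parent, skip
    visit p (parent k)
      p–k: parent, skip
    visit n (parent k)
      visit s (parent n)
        visit m (parent s)
          m–s: parent, skip
          visit h (parent m)
            h–m: parent, skip
            visit l (parent h)
              l–s: s visited and ≠ parent → cycle
Cycle: s – m – h – l – s.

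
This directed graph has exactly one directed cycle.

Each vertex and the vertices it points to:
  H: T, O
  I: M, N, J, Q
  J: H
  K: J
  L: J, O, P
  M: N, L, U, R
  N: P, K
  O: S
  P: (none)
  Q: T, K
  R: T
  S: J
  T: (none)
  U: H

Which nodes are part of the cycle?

DFS with gray/black marking from O:
O gray
  S gray
    J gray
      H gray
        T gray
        T black
        H→O: O is gray → back edge
Back edge closes the cycle O → S → J → H → O; its vertices are {H, J, O, S}.

H, J, O, S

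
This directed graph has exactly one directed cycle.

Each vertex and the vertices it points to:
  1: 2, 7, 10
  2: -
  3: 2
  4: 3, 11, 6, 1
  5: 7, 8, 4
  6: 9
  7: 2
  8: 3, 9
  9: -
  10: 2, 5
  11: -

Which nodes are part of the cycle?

1, 4, 5, 10

DFS with gray/black marking from 5:
5 gray
  7 gray
    2 gray
    2 black
  7 black
  8 gray
    3 gray
      3→2: 2 black — skip
    3 black
    9 gray
    9 black
  8 black
  4 gray
    4→3: 3 black — skip
    11 gray
    11 black
    6 gray
      6→9: 9 black — skip
    6 black
    1 gray
      1→2: 2 black — skip
      1→7: 7 black — skip
      10 gray
        10→2: 2 black — skip
        10→5: 5 is gray → back edge
Back edge closes the cycle 5 → 4 → 1 → 10 → 5; its vertices are {1, 4, 5, 10}.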